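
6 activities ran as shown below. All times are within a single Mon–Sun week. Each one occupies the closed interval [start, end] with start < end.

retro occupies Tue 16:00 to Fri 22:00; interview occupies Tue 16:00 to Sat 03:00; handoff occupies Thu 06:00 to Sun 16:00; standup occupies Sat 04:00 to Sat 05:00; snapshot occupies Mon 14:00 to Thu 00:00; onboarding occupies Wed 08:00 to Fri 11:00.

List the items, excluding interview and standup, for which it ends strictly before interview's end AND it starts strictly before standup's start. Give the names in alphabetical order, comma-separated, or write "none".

Conditions: its end is strictly before interview's end (X.end < Sat 03:00) AND its start is strictly before standup's start (X.start < Sat 04:00).
handoff: end Sun 16:00 < Sat 03:00? ✗; start Thu 06:00 < Sat 04:00? ✓ → no.
onboarding: end Fri 11:00 < Sat 03:00? ✓; start Wed 08:00 < Sat 04:00? ✓ → yes.
retro: end Fri 22:00 < Sat 03:00? ✓; start Tue 16:00 < Sat 04:00? ✓ → yes.
snapshot: end Thu 00:00 < Sat 03:00? ✓; start Mon 14:00 < Sat 04:00? ✓ → yes.
Result: onboarding, retro, snapshot.

onboarding, retro, snapshot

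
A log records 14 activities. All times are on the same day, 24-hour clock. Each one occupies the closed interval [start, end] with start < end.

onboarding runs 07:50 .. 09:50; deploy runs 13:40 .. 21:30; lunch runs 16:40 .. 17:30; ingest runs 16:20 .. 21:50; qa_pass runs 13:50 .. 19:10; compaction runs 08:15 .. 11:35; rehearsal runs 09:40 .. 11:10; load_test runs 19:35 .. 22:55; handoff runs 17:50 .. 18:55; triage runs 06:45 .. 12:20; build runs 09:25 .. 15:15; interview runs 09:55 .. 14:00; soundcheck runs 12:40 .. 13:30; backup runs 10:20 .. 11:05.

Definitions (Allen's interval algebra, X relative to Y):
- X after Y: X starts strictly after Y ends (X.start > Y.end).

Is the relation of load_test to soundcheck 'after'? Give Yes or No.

Yes

load_test = [19:35, 22:55], soundcheck = [12:40, 13:30].
Actual relation of load_test to soundcheck: after.
Asked whether 'after' holds → Yes.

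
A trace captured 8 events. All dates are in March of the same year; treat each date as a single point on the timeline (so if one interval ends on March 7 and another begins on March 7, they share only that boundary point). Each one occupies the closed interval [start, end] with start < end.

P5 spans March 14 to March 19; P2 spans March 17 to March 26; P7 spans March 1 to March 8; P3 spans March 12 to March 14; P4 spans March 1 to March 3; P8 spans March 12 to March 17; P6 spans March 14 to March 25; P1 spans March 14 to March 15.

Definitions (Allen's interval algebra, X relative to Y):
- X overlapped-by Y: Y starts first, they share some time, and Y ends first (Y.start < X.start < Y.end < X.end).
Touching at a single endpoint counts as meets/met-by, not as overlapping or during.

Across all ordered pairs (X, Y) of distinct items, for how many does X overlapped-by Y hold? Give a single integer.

4

Checking all 56 ordered pairs for relation 'overlapped-by'; matching pairs in alphabetical order:
(P2, P5): P2 overlapped-by P5 ✓
(P2, P6): P2 overlapped-by P6 ✓
(P5, P8): P5 overlapped-by P8 ✓
(P6, P8): P6 overlapped-by P8 ✓
Count: 4.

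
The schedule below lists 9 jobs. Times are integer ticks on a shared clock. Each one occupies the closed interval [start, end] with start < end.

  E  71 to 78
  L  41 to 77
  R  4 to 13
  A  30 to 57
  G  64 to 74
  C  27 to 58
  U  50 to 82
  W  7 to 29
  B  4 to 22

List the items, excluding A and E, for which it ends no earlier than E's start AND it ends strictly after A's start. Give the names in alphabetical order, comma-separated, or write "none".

G, L, U

Conditions: its end is no earlier than E's start (X.end >= 71) AND its end is strictly after A's start (X.end > 30).
B: end 22 >= 71? ✗; end 22 > 30? ✗ → no.
C: end 58 >= 71? ✗; end 58 > 30? ✓ → no.
G: end 74 >= 71? ✓; end 74 > 30? ✓ → yes.
L: end 77 >= 71? ✓; end 77 > 30? ✓ → yes.
R: end 13 >= 71? ✗; end 13 > 30? ✗ → no.
U: end 82 >= 71? ✓; end 82 > 30? ✓ → yes.
W: end 29 >= 71? ✗; end 29 > 30? ✗ → no.
Result: G, L, U.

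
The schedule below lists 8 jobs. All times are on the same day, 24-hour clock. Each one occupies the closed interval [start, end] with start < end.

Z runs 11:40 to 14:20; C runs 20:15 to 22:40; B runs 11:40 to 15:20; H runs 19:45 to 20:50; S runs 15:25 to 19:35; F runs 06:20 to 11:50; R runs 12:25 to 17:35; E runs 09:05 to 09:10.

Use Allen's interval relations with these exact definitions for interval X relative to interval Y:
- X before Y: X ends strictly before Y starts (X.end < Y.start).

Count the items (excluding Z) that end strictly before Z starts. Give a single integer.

1

Target Z = [11:40, 14:20].
B [11:40, 15:20] → started-by → no.
C [20:15, 22:40] → after → no.
E [09:05, 09:10] → before → counts.
F [06:20, 11:50] → overlaps → no.
H [19:45, 20:50] → after → no.
R [12:25, 17:35] → overlapped-by → no.
S [15:25, 19:35] → after → no.
Total: 1.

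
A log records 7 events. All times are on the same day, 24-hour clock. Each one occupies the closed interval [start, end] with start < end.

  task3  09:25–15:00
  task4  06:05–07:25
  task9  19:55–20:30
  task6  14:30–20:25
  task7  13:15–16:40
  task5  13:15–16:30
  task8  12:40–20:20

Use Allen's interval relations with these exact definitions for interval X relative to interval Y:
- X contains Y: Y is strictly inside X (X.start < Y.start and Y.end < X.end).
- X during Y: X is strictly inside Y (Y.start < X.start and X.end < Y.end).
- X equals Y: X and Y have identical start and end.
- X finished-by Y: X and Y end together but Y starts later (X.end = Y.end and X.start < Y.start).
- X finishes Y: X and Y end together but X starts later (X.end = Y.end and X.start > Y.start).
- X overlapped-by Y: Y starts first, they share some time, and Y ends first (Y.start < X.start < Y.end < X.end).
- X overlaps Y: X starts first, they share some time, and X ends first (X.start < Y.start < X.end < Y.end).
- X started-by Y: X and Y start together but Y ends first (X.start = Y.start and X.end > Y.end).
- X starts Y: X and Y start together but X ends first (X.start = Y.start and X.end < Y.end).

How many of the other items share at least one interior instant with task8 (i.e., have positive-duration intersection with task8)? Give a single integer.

5

Target task8 = [12:40, 20:20].
task3 [09:25, 15:00] → overlaps → counts.
task4 [06:05, 07:25] → before → no.
task5 [13:15, 16:30] → during → counts.
task6 [14:30, 20:25] → overlapped-by → counts.
task7 [13:15, 16:40] → during → counts.
task9 [19:55, 20:30] → overlapped-by → counts.
Total: 5.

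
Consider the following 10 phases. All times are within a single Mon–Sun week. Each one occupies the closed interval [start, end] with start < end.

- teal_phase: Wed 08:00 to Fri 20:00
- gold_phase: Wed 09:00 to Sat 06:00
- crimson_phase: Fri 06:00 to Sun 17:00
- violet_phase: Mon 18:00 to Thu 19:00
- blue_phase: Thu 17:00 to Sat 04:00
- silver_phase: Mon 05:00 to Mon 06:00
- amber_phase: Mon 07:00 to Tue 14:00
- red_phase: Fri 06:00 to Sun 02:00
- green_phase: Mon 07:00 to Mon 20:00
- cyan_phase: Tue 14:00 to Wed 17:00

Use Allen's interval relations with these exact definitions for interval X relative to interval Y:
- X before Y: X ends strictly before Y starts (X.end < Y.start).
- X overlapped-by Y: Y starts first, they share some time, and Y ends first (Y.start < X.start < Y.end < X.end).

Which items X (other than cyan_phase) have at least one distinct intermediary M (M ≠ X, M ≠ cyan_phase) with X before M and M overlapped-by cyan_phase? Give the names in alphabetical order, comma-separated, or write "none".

Target cyan_phase = [Tue 14:00, Wed 17:00].
Intermediaries M with M overlapped-by cyan_phase: gold_phase, teal_phase.
Via gold_phase — items with X before gold_phase: amber_phase, green_phase, silver_phase.
Via teal_phase — items with X before teal_phase: amber_phase, green_phase, silver_phase.
Union: amber_phase, green_phase, silver_phase.

amber_phase, green_phase, silver_phase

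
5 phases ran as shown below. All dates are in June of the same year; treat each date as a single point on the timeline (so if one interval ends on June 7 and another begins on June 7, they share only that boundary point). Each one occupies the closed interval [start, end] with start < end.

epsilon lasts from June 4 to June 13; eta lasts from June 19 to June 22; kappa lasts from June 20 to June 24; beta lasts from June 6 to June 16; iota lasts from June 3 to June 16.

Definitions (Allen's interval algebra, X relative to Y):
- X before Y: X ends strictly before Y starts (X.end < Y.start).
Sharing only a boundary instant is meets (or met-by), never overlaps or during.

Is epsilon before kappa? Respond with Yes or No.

Yes

epsilon = [June 4, June 13], kappa = [June 20, June 24].
Actual relation of epsilon to kappa: before.
Asked whether 'before' holds → Yes.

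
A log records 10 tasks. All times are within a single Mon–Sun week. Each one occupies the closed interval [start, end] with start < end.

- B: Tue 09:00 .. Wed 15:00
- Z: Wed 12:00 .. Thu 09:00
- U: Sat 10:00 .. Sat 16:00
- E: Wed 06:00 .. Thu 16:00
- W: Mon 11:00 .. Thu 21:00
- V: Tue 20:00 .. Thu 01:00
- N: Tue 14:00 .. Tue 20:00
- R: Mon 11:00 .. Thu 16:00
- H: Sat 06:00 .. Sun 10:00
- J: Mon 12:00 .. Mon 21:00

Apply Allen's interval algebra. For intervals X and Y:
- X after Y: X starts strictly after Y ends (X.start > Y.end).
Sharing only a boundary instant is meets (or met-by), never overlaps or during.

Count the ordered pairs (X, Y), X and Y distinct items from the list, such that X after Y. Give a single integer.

23

Checking all 90 ordered pairs for relation 'after'; matching pairs in alphabetical order:
(B, J): B after J ✓
(E, J): E after J ✓
(E, N): E after N ✓
(H, B): H after B ✓
(H, E): H after E ✓
(H, J): H after J ✓
(H, N): H after N ✓
(H, R): H after R ✓
(H, V): H after V ✓
(H, W): H after W ✓
(H, Z): H after Z ✓
(N, J): N after J ✓
(U, B): U after B ✓
(U, E): U after E ✓
(U, J): U after J ✓
(U, N): U after N ✓
(U, R): U after R ✓
(U, V): U after V ✓
(U, W): U after W ✓
(U, Z): U after Z ✓
(V, J): V after J ✓
(Z, J): Z after J ✓
(Z, N): Z after N ✓
Count: 23.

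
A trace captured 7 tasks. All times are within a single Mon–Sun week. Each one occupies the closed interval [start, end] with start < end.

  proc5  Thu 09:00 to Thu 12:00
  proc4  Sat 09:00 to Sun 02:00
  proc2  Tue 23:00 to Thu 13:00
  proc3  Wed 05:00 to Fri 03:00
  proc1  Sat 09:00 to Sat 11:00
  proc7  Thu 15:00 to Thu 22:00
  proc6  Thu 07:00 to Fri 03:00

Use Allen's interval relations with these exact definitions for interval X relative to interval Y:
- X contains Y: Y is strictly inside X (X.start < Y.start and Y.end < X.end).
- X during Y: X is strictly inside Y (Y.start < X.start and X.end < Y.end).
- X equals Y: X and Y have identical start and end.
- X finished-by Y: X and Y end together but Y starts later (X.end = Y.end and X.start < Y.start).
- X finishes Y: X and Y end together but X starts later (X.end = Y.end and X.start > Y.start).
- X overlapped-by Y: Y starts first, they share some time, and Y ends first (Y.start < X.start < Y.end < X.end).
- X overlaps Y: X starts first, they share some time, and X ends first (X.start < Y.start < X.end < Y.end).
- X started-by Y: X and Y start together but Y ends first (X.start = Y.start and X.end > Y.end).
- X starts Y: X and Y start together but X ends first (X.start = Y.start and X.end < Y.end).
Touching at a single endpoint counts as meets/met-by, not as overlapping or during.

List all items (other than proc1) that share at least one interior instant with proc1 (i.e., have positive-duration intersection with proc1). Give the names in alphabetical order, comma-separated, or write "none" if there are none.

Target proc1 = [Sat 09:00, Sat 11:00].
proc2 [Tue 23:00, Thu 13:00] → before → no.
proc3 [Wed 05:00, Fri 03:00] → before → no.
proc4 [Sat 09:00, Sun 02:00] → started-by → yes.
proc5 [Thu 09:00, Thu 12:00] → before → no.
proc6 [Thu 07:00, Fri 03:00] → before → no.
proc7 [Thu 15:00, Thu 22:00] → before → no.
Result: proc4.

proc4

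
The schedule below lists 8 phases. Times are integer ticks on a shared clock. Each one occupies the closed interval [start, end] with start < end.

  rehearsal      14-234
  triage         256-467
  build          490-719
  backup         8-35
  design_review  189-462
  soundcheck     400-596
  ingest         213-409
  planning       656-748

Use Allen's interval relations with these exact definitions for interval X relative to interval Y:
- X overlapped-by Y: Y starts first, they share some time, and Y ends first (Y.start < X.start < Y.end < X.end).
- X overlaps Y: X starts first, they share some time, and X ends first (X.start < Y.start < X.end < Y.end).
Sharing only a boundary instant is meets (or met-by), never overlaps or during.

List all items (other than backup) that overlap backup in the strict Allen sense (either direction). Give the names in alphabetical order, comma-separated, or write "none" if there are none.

rehearsal

Target backup = [8, 35].
build [490, 719] → after → no.
design_review [189, 462] → after → no.
ingest [213, 409] → after → no.
planning [656, 748] → after → no.
rehearsal [14, 234] → overlapped-by → yes.
soundcheck [400, 596] → after → no.
triage [256, 467] → after → no.
Result: rehearsal.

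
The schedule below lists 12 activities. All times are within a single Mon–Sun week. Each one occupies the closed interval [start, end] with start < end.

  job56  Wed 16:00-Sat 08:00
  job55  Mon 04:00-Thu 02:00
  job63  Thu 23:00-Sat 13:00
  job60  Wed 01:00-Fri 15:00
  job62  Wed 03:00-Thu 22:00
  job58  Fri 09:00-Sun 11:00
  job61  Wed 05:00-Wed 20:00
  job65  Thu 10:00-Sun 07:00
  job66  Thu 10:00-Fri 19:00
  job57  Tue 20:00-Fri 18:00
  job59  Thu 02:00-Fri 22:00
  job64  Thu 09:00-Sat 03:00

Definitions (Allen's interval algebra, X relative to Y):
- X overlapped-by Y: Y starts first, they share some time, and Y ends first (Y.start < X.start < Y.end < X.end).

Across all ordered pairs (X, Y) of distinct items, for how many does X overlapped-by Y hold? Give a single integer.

Checking all 132 ordered pairs for relation 'overlapped-by'; matching pairs in alphabetical order:
(job56, job55): job56 overlapped-by job55 ✓
(job56, job57): job56 overlapped-by job57 ✓
(job56, job60): job56 overlapped-by job60 ✓
(job56, job61): job56 overlapped-by job61 ✓
(job56, job62): job56 overlapped-by job62 ✓
(job57, job55): job57 overlapped-by job55 ✓
(job58, job56): job58 overlapped-by job56 ✓
(job58, job57): job58 overlapped-by job57 ✓
(job58, job59): job58 overlapped-by job59 ✓
(job58, job60): job58 overlapped-by job60 ✓
(job58, job63): job58 overlapped-by job63 ✓
(job58, job64): job58 overlapped-by job64 ✓
(job58, job65): job58 overlapped-by job65 ✓
(job58, job66): job58 overlapped-by job66 ✓
(job59, job57): job59 overlapped-by job57 ✓
(job59, job60): job59 overlapped-by job60 ✓
(job59, job62): job59 overlapped-by job62 ✓
(job60, job55): job60 overlapped-by job55 ✓
(job62, job55): job62 overlapped-by job55 ✓
(job63, job56): job63 overlapped-by job56 ✓
(job63, job57): job63 overlapped-by job57 ✓
(job63, job59): job63 overlapped-by job59 ✓
(job63, job60): job63 overlapped-by job60 ✓
(job63, job64): job63 overlapped-by job64 ✓
... plus 14 further pairs not listed.
Count: 38.

38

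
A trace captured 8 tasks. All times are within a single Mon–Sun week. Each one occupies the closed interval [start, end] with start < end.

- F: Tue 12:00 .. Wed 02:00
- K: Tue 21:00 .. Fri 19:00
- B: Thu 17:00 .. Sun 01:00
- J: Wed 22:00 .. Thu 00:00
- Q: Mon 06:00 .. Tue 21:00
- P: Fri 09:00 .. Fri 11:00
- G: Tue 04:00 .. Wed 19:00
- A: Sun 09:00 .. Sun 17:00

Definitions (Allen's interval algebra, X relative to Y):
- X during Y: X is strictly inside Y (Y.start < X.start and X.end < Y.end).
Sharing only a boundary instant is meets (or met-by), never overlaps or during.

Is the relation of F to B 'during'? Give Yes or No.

No

F = [Tue 12:00, Wed 02:00], B = [Thu 17:00, Sun 01:00].
Actual relation of F to B: before.
Asked whether 'during' holds → No.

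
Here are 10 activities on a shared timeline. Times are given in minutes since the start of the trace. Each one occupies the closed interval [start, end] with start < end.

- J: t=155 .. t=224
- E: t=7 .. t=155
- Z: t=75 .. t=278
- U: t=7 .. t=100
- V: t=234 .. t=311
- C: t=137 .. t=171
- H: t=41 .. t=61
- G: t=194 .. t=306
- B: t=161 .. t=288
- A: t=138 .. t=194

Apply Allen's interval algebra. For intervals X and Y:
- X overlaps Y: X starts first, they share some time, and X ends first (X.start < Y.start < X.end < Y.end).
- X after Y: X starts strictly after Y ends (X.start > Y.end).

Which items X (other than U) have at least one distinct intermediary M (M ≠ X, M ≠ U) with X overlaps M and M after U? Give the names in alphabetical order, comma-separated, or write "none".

Target U = [t=7, t=100].
Intermediaries M with M after U: A, B, C, G, J, V.
Via A — items with X overlaps A: C, E.
Via B — items with X overlaps B: A, C, J, Z.
Via C — items with X overlaps C: E.
Via G — items with X overlaps G: B, J, Z.
Via J — items with X overlaps J: A, C.
Via V — items with X overlaps V: B, G, Z.
Union: A, B, C, E, G, J, Z.

A, B, C, E, G, J, Z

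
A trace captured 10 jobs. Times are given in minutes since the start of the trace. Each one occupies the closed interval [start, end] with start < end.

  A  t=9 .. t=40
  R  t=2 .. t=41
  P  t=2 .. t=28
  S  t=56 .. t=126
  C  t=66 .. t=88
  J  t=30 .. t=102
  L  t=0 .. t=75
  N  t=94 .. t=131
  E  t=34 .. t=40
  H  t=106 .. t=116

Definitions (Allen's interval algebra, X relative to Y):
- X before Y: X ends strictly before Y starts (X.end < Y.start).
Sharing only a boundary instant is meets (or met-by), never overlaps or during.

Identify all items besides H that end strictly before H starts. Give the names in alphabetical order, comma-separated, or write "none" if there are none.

Target H = [t=106, t=116].
A [t=9, t=40] → before → yes.
C [t=66, t=88] → before → yes.
E [t=34, t=40] → before → yes.
J [t=30, t=102] → before → yes.
L [t=0, t=75] → before → yes.
N [t=94, t=131] → contains → no.
P [t=2, t=28] → before → yes.
R [t=2, t=41] → before → yes.
S [t=56, t=126] → contains → no.
Result: A, C, E, J, L, P, R.

A, C, E, J, L, P, R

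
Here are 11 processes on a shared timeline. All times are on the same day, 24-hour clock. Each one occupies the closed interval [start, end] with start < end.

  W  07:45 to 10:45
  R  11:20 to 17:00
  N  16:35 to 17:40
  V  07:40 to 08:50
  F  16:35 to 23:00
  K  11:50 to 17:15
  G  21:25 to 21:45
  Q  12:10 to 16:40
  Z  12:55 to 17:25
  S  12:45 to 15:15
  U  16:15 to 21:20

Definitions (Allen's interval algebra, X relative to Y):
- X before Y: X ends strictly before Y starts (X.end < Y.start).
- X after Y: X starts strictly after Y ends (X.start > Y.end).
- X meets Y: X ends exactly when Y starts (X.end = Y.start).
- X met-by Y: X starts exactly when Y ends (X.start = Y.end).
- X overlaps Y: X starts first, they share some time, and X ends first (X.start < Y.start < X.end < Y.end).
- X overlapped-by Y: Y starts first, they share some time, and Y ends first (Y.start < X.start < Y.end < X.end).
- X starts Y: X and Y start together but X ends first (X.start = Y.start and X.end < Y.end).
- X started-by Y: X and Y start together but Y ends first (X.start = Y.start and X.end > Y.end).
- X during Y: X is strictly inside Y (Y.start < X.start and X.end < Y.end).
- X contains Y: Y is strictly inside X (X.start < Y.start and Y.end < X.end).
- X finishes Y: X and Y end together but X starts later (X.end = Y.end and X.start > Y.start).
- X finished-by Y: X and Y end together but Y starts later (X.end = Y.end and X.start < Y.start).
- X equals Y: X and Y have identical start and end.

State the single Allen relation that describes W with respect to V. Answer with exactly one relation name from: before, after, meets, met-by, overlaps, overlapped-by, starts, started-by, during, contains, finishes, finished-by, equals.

W = [07:45, 10:45]; V = [07:40, 08:50].
Compare endpoints: W.start > V.start, W.start < V.end, W.end > V.start, W.end > V.end.
That pattern is 'overlapped-by'.

overlapped-by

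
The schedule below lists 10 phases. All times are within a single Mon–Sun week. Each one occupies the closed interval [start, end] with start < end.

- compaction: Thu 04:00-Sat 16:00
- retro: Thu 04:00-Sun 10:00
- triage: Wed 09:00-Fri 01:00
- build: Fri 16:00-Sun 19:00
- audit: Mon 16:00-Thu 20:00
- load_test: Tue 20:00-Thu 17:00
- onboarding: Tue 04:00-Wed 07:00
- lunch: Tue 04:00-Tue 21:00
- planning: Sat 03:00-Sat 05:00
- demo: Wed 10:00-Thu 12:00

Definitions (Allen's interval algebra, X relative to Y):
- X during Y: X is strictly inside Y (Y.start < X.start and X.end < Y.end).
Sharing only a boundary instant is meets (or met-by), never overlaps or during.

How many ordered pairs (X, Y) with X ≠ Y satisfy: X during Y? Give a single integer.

Checking all 90 ordered pairs for relation 'during'; matching pairs in alphabetical order:
(demo, audit): demo during audit ✓
(demo, load_test): demo during load_test ✓
(demo, triage): demo during triage ✓
(load_test, audit): load_test during audit ✓
(lunch, audit): lunch during audit ✓
(onboarding, audit): onboarding during audit ✓
(planning, build): planning during build ✓
(planning, compaction): planning during compaction ✓
(planning, retro): planning during retro ✓
Count: 9.

9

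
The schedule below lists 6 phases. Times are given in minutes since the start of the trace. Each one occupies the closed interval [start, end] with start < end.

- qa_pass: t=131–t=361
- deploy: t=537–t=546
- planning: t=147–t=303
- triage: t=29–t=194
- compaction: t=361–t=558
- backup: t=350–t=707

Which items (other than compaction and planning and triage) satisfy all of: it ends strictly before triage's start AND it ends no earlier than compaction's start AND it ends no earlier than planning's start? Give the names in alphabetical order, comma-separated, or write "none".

none

Conditions: its end is strictly before triage's start (X.end < t=29) AND its end is no earlier than compaction's start (X.end >= t=361) AND its end is no earlier than planning's start (X.end >= t=147).
backup: end t=707 < t=29? ✗; end t=707 >= t=361? ✓; end t=707 >= t=147? ✓ → no.
deploy: end t=546 < t=29? ✗; end t=546 >= t=361? ✓; end t=546 >= t=147? ✓ → no.
qa_pass: end t=361 < t=29? ✗; end t=361 >= t=361? ✓; end t=361 >= t=147? ✓ → no.
Result: none.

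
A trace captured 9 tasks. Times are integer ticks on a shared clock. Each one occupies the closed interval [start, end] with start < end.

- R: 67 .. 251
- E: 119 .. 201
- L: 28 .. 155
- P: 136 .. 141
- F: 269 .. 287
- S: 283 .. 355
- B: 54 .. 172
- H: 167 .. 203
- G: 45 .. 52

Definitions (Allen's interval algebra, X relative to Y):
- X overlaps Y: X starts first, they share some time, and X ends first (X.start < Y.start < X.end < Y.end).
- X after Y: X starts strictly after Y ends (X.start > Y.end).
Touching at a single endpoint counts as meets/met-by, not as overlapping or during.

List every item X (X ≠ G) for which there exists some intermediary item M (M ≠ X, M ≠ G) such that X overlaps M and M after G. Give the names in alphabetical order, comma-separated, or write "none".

B, E, F, L

Target G = [45, 52].
Intermediaries M with M after G: B, E, F, H, P, R, S.
Via B — items with X overlaps B: L.
Via E — items with X overlaps E: B, L.
Via F — items with X overlaps F: none.
Via H — items with X overlaps H: B, E.
Via P — items with X overlaps P: none.
Via R — items with X overlaps R: B, L.
Via S — items with X overlaps S: F.
Union: B, E, F, L.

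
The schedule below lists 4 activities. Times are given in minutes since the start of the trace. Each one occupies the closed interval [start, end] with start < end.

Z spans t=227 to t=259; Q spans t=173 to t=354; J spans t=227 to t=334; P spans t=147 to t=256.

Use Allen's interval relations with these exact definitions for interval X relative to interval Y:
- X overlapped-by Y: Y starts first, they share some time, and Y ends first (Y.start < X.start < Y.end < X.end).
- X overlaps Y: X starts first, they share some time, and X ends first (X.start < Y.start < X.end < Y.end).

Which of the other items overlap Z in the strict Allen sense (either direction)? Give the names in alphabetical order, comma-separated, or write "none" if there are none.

Target Z = [t=227, t=259].
J [t=227, t=334] → started-by → no.
P [t=147, t=256] → overlaps → yes.
Q [t=173, t=354] → contains → no.
Result: P.

P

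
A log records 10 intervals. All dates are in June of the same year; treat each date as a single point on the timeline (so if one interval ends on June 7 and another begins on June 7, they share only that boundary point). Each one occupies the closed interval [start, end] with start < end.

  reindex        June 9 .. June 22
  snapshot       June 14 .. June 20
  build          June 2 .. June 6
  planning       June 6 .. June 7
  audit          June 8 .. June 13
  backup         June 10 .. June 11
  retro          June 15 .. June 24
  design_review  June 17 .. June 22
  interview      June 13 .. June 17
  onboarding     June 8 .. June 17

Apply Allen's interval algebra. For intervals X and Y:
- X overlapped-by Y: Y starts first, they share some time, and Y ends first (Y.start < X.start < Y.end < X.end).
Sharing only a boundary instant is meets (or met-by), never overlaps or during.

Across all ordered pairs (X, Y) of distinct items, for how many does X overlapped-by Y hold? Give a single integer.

9

Checking all 90 ordered pairs for relation 'overlapped-by'; matching pairs in alphabetical order:
(design_review, snapshot): design_review overlapped-by snapshot ✓
(reindex, audit): reindex overlapped-by audit ✓
(reindex, onboarding): reindex overlapped-by onboarding ✓
(retro, interview): retro overlapped-by interview ✓
(retro, onboarding): retro overlapped-by onboarding ✓
(retro, reindex): retro overlapped-by reindex ✓
(retro, snapshot): retro overlapped-by snapshot ✓
(snapshot, interview): snapshot overlapped-by interview ✓
(snapshot, onboarding): snapshot overlapped-by onboarding ✓
Count: 9.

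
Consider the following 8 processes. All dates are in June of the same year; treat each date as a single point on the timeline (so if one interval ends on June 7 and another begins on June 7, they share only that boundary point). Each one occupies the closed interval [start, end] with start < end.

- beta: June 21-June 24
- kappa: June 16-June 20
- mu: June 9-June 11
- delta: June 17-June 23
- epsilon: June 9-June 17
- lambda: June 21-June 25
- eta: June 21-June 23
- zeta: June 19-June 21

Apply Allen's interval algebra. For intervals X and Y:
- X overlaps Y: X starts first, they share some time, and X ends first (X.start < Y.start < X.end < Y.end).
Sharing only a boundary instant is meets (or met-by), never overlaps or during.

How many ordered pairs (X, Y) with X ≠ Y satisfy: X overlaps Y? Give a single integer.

5

Checking all 56 ordered pairs for relation 'overlaps'; matching pairs in alphabetical order:
(delta, beta): delta overlaps beta ✓
(delta, lambda): delta overlaps lambda ✓
(epsilon, kappa): epsilon overlaps kappa ✓
(kappa, delta): kappa overlaps delta ✓
(kappa, zeta): kappa overlaps zeta ✓
Count: 5.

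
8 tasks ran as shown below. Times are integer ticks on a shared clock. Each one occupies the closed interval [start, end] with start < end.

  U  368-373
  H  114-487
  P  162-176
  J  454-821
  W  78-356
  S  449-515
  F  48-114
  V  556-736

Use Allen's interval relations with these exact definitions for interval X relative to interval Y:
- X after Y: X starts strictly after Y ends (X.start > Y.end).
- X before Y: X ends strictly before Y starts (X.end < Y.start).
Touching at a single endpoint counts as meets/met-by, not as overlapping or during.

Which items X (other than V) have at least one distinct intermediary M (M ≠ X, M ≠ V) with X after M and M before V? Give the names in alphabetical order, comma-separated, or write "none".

J, P, S, U

Target V = [556, 736].
Intermediaries M with M before V: F, H, P, S, U, W.
Via F — items with X after F: J, P, S, U.
Via H — items with X after H: none.
Via P — items with X after P: J, S, U.
Via S — items with X after S: none.
Via U — items with X after U: J, S.
Via W — items with X after W: J, S, U.
Union: J, P, S, U.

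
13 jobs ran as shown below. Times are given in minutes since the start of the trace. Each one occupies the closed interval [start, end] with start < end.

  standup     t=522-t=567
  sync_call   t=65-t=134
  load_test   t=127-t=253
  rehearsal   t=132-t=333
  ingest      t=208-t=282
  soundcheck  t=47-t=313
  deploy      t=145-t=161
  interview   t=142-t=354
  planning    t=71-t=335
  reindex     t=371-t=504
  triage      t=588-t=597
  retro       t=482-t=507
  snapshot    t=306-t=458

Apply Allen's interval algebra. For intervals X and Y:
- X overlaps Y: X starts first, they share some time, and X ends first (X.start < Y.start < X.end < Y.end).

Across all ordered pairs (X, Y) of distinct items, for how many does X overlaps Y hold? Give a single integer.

Checking all 156 ordered pairs for relation 'overlaps'; matching pairs in alphabetical order:
(interview, snapshot): interview overlaps snapshot ✓
(load_test, ingest): load_test overlaps ingest ✓
(load_test, interview): load_test overlaps interview ✓
(load_test, rehearsal): load_test overlaps rehearsal ✓
(planning, interview): planning overlaps interview ✓
(planning, snapshot): planning overlaps snapshot ✓
(rehearsal, interview): rehearsal overlaps interview ✓
(rehearsal, snapshot): rehearsal overlaps snapshot ✓
(reindex, retro): reindex overlaps retro ✓
(snapshot, reindex): snapshot overlaps reindex ✓
(soundcheck, interview): soundcheck overlaps interview ✓
(soundcheck, planning): soundcheck overlaps planning ✓
(soundcheck, rehearsal): soundcheck overlaps rehearsal ✓
(soundcheck, snapshot): soundcheck overlaps snapshot ✓
(sync_call, load_test): sync_call overlaps load_test ✓
(sync_call, planning): sync_call overlaps planning ✓
(sync_call, rehearsal): sync_call overlaps rehearsal ✓
Count: 17.

17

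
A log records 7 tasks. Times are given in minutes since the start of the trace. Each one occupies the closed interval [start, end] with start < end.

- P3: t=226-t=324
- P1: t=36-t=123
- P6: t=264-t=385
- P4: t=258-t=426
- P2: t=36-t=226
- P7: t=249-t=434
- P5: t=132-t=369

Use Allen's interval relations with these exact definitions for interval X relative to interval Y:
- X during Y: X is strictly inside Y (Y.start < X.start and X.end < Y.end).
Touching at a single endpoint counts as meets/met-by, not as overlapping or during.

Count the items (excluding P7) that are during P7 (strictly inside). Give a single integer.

Target P7 = [t=249, t=434].
P1 [t=36, t=123] → before → no.
P2 [t=36, t=226] → before → no.
P3 [t=226, t=324] → overlaps → no.
P4 [t=258, t=426] → during → counts.
P5 [t=132, t=369] → overlaps → no.
P6 [t=264, t=385] → during → counts.
Total: 2.

2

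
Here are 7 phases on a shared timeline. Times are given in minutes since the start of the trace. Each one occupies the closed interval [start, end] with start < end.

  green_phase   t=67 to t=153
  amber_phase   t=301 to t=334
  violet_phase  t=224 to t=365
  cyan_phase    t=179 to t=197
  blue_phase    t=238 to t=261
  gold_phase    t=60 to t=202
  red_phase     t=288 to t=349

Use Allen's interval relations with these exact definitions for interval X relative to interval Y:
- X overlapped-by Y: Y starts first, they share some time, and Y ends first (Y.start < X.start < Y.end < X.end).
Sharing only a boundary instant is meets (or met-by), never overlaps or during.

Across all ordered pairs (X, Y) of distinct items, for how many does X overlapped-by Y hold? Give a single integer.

Checking all 42 ordered pairs for relation 'overlapped-by'; matching pairs in alphabetical order:
No pair satisfies it.
Count: 0.

0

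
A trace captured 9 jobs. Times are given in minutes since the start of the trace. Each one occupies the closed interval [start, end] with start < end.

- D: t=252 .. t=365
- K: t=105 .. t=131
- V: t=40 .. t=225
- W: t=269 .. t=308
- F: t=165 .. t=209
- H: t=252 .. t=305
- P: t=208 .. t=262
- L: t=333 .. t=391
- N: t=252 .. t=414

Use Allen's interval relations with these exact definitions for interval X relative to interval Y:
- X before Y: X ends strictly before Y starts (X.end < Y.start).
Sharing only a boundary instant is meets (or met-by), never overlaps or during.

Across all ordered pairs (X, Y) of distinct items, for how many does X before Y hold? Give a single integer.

Checking all 72 ordered pairs for relation 'before'; matching pairs in alphabetical order:
(F, D): F before D ✓
(F, H): F before H ✓
(F, L): F before L ✓
(F, N): F before N ✓
(F, W): F before W ✓
(H, L): H before L ✓
(K, D): K before D ✓
(K, F): K before F ✓
(K, H): K before H ✓
(K, L): K before L ✓
(K, N): K before N ✓
(K, P): K before P ✓
(K, W): K before W ✓
(P, L): P before L ✓
(P, W): P before W ✓
(V, D): V before D ✓
(V, H): V before H ✓
(V, L): V before L ✓
(V, N): V before N ✓
(V, W): V before W ✓
(W, L): W before L ✓
Count: 21.

21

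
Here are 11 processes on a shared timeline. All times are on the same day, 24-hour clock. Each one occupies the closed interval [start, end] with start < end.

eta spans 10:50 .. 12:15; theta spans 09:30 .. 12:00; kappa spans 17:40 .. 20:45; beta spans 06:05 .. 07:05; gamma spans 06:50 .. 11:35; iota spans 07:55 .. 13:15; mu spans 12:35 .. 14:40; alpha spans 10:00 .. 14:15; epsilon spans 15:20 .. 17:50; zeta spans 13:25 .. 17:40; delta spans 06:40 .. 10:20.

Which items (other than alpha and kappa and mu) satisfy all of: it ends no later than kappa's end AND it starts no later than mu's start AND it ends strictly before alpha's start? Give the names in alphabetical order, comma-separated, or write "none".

beta

Conditions: its end is no later than kappa's end (X.end <= 20:45) AND its start is no later than mu's start (X.start <= 12:35) AND its end is strictly before alpha's start (X.end < 10:00).
beta: end 07:05 <= 20:45? ✓; start 06:05 <= 12:35? ✓; end 07:05 < 10:00? ✓ → yes.
delta: end 10:20 <= 20:45? ✓; start 06:40 <= 12:35? ✓; end 10:20 < 10:00? ✗ → no.
epsilon: end 17:50 <= 20:45? ✓; start 15:20 <= 12:35? ✗; end 17:50 < 10:00? ✗ → no.
eta: end 12:15 <= 20:45? ✓; start 10:50 <= 12:35? ✓; end 12:15 < 10:00? ✗ → no.
gamma: end 11:35 <= 20:45? ✓; start 06:50 <= 12:35? ✓; end 11:35 < 10:00? ✗ → no.
iota: end 13:15 <= 20:45? ✓; start 07:55 <= 12:35? ✓; end 13:15 < 10:00? ✗ → no.
theta: end 12:00 <= 20:45? ✓; start 09:30 <= 12:35? ✓; end 12:00 < 10:00? ✗ → no.
zeta: end 17:40 <= 20:45? ✓; start 13:25 <= 12:35? ✗; end 17:40 < 10:00? ✗ → no.
Result: beta.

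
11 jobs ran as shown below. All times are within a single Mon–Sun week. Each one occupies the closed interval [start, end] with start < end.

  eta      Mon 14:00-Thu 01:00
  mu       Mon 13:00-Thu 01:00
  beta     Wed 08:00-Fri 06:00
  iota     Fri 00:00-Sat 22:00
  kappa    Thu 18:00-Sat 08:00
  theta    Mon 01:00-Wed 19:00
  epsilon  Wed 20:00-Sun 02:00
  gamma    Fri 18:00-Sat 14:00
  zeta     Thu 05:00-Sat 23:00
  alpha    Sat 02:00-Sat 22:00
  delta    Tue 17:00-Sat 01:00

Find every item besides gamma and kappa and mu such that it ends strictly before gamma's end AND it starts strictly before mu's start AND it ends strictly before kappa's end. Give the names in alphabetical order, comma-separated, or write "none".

Conditions: its end is strictly before gamma's end (X.end < Sat 14:00) AND its start is strictly before mu's start (X.start < Mon 13:00) AND its end is strictly before kappa's end (X.end < Sat 08:00).
alpha: end Sat 22:00 < Sat 14:00? ✗; start Sat 02:00 < Mon 13:00? ✗; end Sat 22:00 < Sat 08:00? ✗ → no.
beta: end Fri 06:00 < Sat 14:00? ✓; start Wed 08:00 < Mon 13:00? ✗; end Fri 06:00 < Sat 08:00? ✓ → no.
delta: end Sat 01:00 < Sat 14:00? ✓; start Tue 17:00 < Mon 13:00? ✗; end Sat 01:00 < Sat 08:00? ✓ → no.
epsilon: end Sun 02:00 < Sat 14:00? ✗; start Wed 20:00 < Mon 13:00? ✗; end Sun 02:00 < Sat 08:00? ✗ → no.
eta: end Thu 01:00 < Sat 14:00? ✓; start Mon 14:00 < Mon 13:00? ✗; end Thu 01:00 < Sat 08:00? ✓ → no.
iota: end Sat 22:00 < Sat 14:00? ✗; start Fri 00:00 < Mon 13:00? ✗; end Sat 22:00 < Sat 08:00? ✗ → no.
theta: end Wed 19:00 < Sat 14:00? ✓; start Mon 01:00 < Mon 13:00? ✓; end Wed 19:00 < Sat 08:00? ✓ → yes.
zeta: end Sat 23:00 < Sat 14:00? ✗; start Thu 05:00 < Mon 13:00? ✗; end Sat 23:00 < Sat 08:00? ✗ → no.
Result: theta.

theta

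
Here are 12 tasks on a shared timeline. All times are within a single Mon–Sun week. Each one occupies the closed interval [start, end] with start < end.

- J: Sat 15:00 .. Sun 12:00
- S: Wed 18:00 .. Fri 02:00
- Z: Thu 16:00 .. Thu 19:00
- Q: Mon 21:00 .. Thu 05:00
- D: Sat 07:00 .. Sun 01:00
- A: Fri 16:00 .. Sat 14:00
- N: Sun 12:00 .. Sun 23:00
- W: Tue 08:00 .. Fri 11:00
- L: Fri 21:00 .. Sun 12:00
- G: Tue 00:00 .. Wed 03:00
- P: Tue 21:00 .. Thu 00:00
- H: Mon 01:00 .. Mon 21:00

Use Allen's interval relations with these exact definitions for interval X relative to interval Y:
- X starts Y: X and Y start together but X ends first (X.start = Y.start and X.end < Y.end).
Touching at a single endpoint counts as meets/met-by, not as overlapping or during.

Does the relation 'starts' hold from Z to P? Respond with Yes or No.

Z = [Thu 16:00, Thu 19:00], P = [Tue 21:00, Thu 00:00].
Actual relation of Z to P: after.
Asked whether 'starts' holds → No.

No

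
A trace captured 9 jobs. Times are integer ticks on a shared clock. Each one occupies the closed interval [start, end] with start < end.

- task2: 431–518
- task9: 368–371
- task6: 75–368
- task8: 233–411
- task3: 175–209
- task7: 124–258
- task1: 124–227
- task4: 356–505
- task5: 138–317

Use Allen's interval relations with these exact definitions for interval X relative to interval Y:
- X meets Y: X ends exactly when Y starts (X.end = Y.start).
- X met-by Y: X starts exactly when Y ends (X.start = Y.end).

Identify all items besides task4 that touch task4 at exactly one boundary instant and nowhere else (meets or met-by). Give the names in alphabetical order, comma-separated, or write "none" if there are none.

Target task4 = [356, 505].
task1 [124, 227] → before → no.
task2 [431, 518] → overlapped-by → no.
task3 [175, 209] → before → no.
task5 [138, 317] → before → no.
task6 [75, 368] → overlaps → no.
task7 [124, 258] → before → no.
task8 [233, 411] → overlaps → no.
task9 [368, 371] → during → no.
Result: none.

none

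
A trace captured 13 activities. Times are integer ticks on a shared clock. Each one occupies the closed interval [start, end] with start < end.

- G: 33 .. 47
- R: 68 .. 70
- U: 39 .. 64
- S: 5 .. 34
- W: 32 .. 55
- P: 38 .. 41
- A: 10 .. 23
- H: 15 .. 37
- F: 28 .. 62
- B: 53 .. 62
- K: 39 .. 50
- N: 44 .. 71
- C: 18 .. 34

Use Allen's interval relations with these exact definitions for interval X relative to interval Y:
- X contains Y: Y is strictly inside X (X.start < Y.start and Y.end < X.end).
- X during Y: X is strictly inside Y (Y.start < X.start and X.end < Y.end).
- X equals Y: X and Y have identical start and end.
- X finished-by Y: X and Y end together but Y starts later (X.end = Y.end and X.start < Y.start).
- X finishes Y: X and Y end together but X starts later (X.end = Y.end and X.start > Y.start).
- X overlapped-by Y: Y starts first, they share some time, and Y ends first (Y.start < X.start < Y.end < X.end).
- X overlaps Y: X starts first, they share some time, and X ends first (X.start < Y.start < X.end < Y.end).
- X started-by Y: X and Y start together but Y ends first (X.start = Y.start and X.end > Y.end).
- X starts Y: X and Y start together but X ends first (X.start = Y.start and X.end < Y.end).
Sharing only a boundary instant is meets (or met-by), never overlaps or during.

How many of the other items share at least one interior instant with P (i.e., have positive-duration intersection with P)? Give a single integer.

5

Target P = [38, 41].
A [10, 23] → before → no.
B [53, 62] → after → no.
C [18, 34] → before → no.
F [28, 62] → contains → counts.
G [33, 47] → contains → counts.
H [15, 37] → before → no.
K [39, 50] → overlapped-by → counts.
N [44, 71] → after → no.
R [68, 70] → after → no.
S [5, 34] → before → no.
U [39, 64] → overlapped-by → counts.
W [32, 55] → contains → counts.
Total: 5.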